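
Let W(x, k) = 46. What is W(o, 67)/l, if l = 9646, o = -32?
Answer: 23/4823 ≈ 0.0047688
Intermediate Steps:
W(o, 67)/l = 46/9646 = 46*(1/9646) = 23/4823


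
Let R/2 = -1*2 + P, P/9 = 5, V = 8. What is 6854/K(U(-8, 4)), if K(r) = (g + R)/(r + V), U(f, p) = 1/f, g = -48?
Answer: 215901/152 ≈ 1420.4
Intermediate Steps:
P = 45 (P = 9*5 = 45)
R = 86 (R = 2*(-1*2 + 45) = 2*(-2 + 45) = 2*43 = 86)
K(r) = 38/(8 + r) (K(r) = (-48 + 86)/(r + 8) = 38/(8 + r))
6854/K(U(-8, 4)) = 6854/((38/(8 + 1/(-8)))) = 6854/((38/(8 - 1/8))) = 6854/((38/(63/8))) = 6854/((38*(8/63))) = 6854/(304/63) = 6854*(63/304) = 215901/152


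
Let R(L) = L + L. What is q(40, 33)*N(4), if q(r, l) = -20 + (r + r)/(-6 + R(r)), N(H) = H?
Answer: -2800/37 ≈ -75.676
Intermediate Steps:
R(L) = 2*L
q(r, l) = -20 + 2*r/(-6 + 2*r) (q(r, l) = -20 + (r + r)/(-6 + 2*r) = -20 + (2*r)/(-6 + 2*r) = -20 + 2*r/(-6 + 2*r))
q(40, 33)*N(4) = ((60 - 19*40)/(-3 + 40))*4 = ((60 - 760)/37)*4 = ((1/37)*(-700))*4 = -700/37*4 = -2800/37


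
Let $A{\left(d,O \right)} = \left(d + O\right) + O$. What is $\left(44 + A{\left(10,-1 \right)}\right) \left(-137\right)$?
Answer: $-7124$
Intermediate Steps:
$A{\left(d,O \right)} = d + 2 O$ ($A{\left(d,O \right)} = \left(O + d\right) + O = d + 2 O$)
$\left(44 + A{\left(10,-1 \right)}\right) \left(-137\right) = \left(44 + \left(10 + 2 \left(-1\right)\right)\right) \left(-137\right) = \left(44 + \left(10 - 2\right)\right) \left(-137\right) = \left(44 + 8\right) \left(-137\right) = 52 \left(-137\right) = -7124$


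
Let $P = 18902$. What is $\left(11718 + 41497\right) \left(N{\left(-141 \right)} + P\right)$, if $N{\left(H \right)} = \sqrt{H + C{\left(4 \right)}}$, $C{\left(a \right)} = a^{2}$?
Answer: $1005869930 + 266075 i \sqrt{5} \approx 1.0059 \cdot 10^{9} + 5.9496 \cdot 10^{5} i$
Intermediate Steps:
$N{\left(H \right)} = \sqrt{16 + H}$ ($N{\left(H \right)} = \sqrt{H + 4^{2}} = \sqrt{H + 16} = \sqrt{16 + H}$)
$\left(11718 + 41497\right) \left(N{\left(-141 \right)} + P\right) = \left(11718 + 41497\right) \left(\sqrt{16 - 141} + 18902\right) = 53215 \left(\sqrt{-125} + 18902\right) = 53215 \left(5 i \sqrt{5} + 18902\right) = 53215 \left(18902 + 5 i \sqrt{5}\right) = 1005869930 + 266075 i \sqrt{5}$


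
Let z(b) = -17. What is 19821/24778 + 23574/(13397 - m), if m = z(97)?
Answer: 424997733/166186046 ≈ 2.5574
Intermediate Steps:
m = -17
19821/24778 + 23574/(13397 - m) = 19821/24778 + 23574/(13397 - 1*(-17)) = 19821*(1/24778) + 23574/(13397 + 17) = 19821/24778 + 23574/13414 = 19821/24778 + 23574*(1/13414) = 19821/24778 + 11787/6707 = 424997733/166186046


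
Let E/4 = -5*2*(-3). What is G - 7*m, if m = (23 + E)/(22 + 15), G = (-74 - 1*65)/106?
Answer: -111249/3922 ≈ -28.365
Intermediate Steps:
G = -139/106 (G = (-74 - 65)*(1/106) = -139*1/106 = -139/106 ≈ -1.3113)
E = 120 (E = 4*(-5*2*(-3)) = 4*(-10*(-3)) = 4*30 = 120)
m = 143/37 (m = (23 + 120)/(22 + 15) = 143/37 ≈ 3.8649)
G - 7*m = -139/106 - 7*143/37 = -139/106 - 1001/37 = -111249/3922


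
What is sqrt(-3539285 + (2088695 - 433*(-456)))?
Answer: 3*I*sqrt(139238) ≈ 1119.4*I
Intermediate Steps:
sqrt(-3539285 + (2088695 - 433*(-456))) = sqrt(-3539285 + (2088695 - 1*(-197448))) = sqrt(-3539285 + (2088695 + 197448)) = sqrt(-3539285 + 2286143) = sqrt(-1253142) = 3*I*sqrt(139238)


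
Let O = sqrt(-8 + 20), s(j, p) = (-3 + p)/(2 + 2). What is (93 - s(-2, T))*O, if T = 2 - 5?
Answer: 189*sqrt(3) ≈ 327.36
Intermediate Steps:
T = -3
s(j, p) = -3/4 + p/4 (s(j, p) = (-3 + p)/4 = (-3 + p)*(1/4) = -3/4 + p/4)
O = 2*sqrt(3) (O = sqrt(12) = 2*sqrt(3) ≈ 3.4641)
(93 - s(-2, T))*O = (93 - (-3/4 + (1/4)*(-3)))*(2*sqrt(3)) = (93 - (-3/4 - 3/4))*(2*sqrt(3)) = (93 - 1*(-3/2))*(2*sqrt(3)) = (93 + 3/2)*(2*sqrt(3)) = 189*(2*sqrt(3))/2 = 189*sqrt(3)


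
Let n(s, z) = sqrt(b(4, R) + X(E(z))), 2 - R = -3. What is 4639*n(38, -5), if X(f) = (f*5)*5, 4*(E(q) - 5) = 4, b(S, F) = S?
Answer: 4639*sqrt(154) ≈ 57569.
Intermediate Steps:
R = 5 (R = 2 - 1*(-3) = 2 + 3 = 5)
E(q) = 6 (E(q) = 5 + (1/4)*4 = 5 + 1 = 6)
X(f) = 25*f (X(f) = (5*f)*5 = 25*f)
n(s, z) = sqrt(154) (n(s, z) = sqrt(4 + 25*6) = sqrt(4 + 150) = sqrt(154))
4639*n(38, -5) = 4639*sqrt(154)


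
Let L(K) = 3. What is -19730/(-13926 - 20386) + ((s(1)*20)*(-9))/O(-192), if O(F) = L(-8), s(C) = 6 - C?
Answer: -5136935/17156 ≈ -299.42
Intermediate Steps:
O(F) = 3
-19730/(-13926 - 20386) + ((s(1)*20)*(-9))/O(-192) = -19730/(-13926 - 20386) + (((6 - 1*1)*20)*(-9))/3 = -19730/(-34312) + (((6 - 1)*20)*(-9))*(⅓) = -19730*(-1/34312) + ((5*20)*(-9))*(⅓) = 9865/17156 + (100*(-9))*(⅓) = 9865/17156 - 900*⅓ = 9865/17156 - 300 = -5136935/17156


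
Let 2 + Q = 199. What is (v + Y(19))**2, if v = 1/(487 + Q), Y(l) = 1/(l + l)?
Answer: 1/1296 ≈ 0.00077160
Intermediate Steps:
Q = 197 (Q = -2 + 199 = 197)
Y(l) = 1/(2*l)
v = 1/684 (v = 1/(487 + 197) = 1/684 ≈ 0.0014620)
(v + Y(19))**2 = (1/684 + (1/2)/19)**2 = (1/684 + (1/2)*(1/19))**2 = (1/684 + 1/38)**2 = (1/36)**2 = 1/1296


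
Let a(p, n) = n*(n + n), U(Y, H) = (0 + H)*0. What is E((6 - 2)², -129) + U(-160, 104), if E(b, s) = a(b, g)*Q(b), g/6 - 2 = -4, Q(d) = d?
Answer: 4608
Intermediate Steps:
g = -12 (g = 12 + 6*(-4) = 12 - 24 = -12)
U(Y, H) = 0 (U(Y, H) = H*0 = 0)
a(p, n) = 2*n² (a(p, n) = n*(2*n) = 2*n²)
E(b, s) = 288*b (E(b, s) = (2*(-12)²)*b = (2*144)*b = 288*b)
E((6 - 2)², -129) + U(-160, 104) = 288*(6 - 2)² + 0 = 288*4² + 0 = 288*16 + 0 = 4608 + 0 = 4608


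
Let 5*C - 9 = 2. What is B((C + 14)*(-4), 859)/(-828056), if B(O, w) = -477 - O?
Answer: 2061/4140280 ≈ 0.00049779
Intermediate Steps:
C = 11/5 (C = 9/5 + (⅕)*2 = 9/5 + ⅖ = 11/5 ≈ 2.2000)
B((C + 14)*(-4), 859)/(-828056) = (-477 - (11/5 + 14)*(-4))/(-828056) = (-477 - 81*(-4)/5)*(-1/828056) = (-477 - 1*(-324/5))*(-1/828056) = (-477 + 324/5)*(-1/828056) = -2061/5*(-1/828056) = 2061/4140280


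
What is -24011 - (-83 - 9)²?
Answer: -32475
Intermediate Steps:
-24011 - (-83 - 9)² = -24011 - 1*(-92)² = -24011 - 1*8464 = -24011 - 8464 = -32475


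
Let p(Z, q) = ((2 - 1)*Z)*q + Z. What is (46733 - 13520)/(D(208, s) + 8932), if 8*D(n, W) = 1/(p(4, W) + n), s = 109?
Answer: 172176192/46303489 ≈ 3.7184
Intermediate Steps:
p(Z, q) = Z + Z*q (p(Z, q) = (1*Z)*q + Z = Z*q + Z = Z + Z*q)
D(n, W) = 1/(8*(4 + n + 4*W)) (D(n, W) = 1/(8*(4*(1 + W) + n)) = 1/(8*((4 + 4*W) + n)) = 1/(8*(4 + n + 4*W)))
(46733 - 13520)/(D(208, s) + 8932) = (46733 - 13520)/(1/(8*(4 + 208 + 4*109)) + 8932) = 33213/(1/(8*(4 + 208 + 436)) + 8932) = 33213/((1/8)/648 + 8932) = 33213/((1/8)*(1/648) + 8932) = 33213/(1/5184 + 8932) = 33213/(46303489/5184) = 33213*(5184/46303489) = 172176192/46303489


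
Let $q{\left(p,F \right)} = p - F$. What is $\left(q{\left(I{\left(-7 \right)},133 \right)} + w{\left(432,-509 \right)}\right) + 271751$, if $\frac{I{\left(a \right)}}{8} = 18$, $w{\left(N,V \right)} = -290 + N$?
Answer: $271904$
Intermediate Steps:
$I{\left(a \right)} = 144$ ($I{\left(a \right)} = 8 \cdot 18 = 144$)
$\left(q{\left(I{\left(-7 \right)},133 \right)} + w{\left(432,-509 \right)}\right) + 271751 = \left(\left(144 - 133\right) + \left(-290 + 432\right)\right) + 271751 = \left(\left(144 - 133\right) + 142\right) + 271751 = \left(11 + 142\right) + 271751 = 153 + 271751 = 271904$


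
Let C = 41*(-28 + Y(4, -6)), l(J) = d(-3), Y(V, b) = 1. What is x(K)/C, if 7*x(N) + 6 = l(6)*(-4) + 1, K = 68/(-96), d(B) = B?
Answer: -1/1107 ≈ -0.00090334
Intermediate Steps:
l(J) = -3
K = -17/24 (K = 68*(-1/96) = -17/24 ≈ -0.70833)
C = -1107 (C = 41*(-28 + 1) = 41*(-27) = -1107)
x(N) = 1 (x(N) = -6/7 + (-3*(-4) + 1)/7 = -6/7 + (12 + 1)/7 = -6/7 + (⅐)*13 = -6/7 + 13/7 = 1)
x(K)/C = 1/(-1107) = 1*(-1/1107) = -1/1107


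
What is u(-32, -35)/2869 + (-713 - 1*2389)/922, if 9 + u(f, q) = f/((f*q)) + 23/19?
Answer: -2961526374/879534985 ≈ -3.3671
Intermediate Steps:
u(f, q) = -148/19 + 1/q (u(f, q) = -9 + (f/((f*q)) + 23/19) = -9 + (f*(1/(f*q)) + 23*(1/19)) = -9 + (1/q + 23/19) = -9 + (23/19 + 1/q) = -148/19 + 1/q)
u(-32, -35)/2869 + (-713 - 1*2389)/922 = (-148/19 + 1/(-35))/2869 + (-713 - 1*2389)/922 = (-148/19 - 1/35)*(1/2869) + (-713 - 2389)*(1/922) = -5199/665*1/2869 - 3102*1/922 = -5199/1907885 - 1551/461 = -2961526374/879534985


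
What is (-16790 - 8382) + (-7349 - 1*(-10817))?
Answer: -21704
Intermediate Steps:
(-16790 - 8382) + (-7349 - 1*(-10817)) = -25172 + (-7349 + 10817) = -25172 + 3468 = -21704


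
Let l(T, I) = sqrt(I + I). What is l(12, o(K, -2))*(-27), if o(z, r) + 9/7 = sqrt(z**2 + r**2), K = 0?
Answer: -27*sqrt(70)/7 ≈ -32.271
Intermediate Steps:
o(z, r) = -9/7 + sqrt(r**2 + z**2) (o(z, r) = -9/7 + sqrt(z**2 + r**2) = -9/7 + sqrt(r**2 + z**2))
l(T, I) = sqrt(2)*sqrt(I) (l(T, I) = sqrt(2*I) = sqrt(2)*sqrt(I))
l(12, o(K, -2))*(-27) = (sqrt(2)*sqrt(-9/7 + sqrt((-2)**2 + 0**2)))*(-27) = (sqrt(2)*sqrt(-9/7 + sqrt(4 + 0)))*(-27) = (sqrt(2)*sqrt(-9/7 + sqrt(4)))*(-27) = (sqrt(2)*sqrt(-9/7 + 2))*(-27) = (sqrt(2)*sqrt(5/7))*(-27) = (sqrt(2)*(sqrt(35)/7))*(-27) = (sqrt(70)/7)*(-27) = -27*sqrt(70)/7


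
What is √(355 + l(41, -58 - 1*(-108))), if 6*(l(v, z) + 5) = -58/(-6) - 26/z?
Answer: √79093/15 ≈ 18.749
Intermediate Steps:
l(v, z) = -61/18 - 13/(3*z) (l(v, z) = -5 + (-58/(-6) - 26/z)/6 = -5 + (-58*(-⅙) - 26/z)/6 = -5 + (29/3 - 26/z)/6 = -5 + (29/18 - 13/(3*z)) = -61/18 - 13/(3*z))
√(355 + l(41, -58 - 1*(-108))) = √(355 + (-78 - 61*(-58 - 1*(-108)))/(18*(-58 - 1*(-108)))) = √(355 + (-78 - 61*(-58 + 108))/(18*(-58 + 108))) = √(355 + (1/18)*(-78 - 61*50)/50) = √(355 + (1/18)*(1/50)*(-78 - 3050)) = √(355 + (1/18)*(1/50)*(-3128)) = √(355 - 782/225) = √(79093/225) = √79093/15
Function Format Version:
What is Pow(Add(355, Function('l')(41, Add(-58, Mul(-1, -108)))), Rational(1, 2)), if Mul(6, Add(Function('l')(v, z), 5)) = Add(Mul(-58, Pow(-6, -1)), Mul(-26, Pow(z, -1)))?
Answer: Mul(Rational(1, 15), Pow(79093, Rational(1, 2))) ≈ 18.749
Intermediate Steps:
Function('l')(v, z) = Add(Rational(-61, 18), Mul(Rational(-13, 3), Pow(z, -1))) (Function('l')(v, z) = Add(-5, Mul(Rational(1, 6), Add(Mul(-58, Pow(-6, -1)), Mul(-26, Pow(z, -1))))) = Add(-5, Mul(Rational(1, 6), Add(Mul(-58, Rational(-1, 6)), Mul(-26, Pow(z, -1))))) = Add(-5, Mul(Rational(1, 6), Add(Rational(29, 3), Mul(-26, Pow(z, -1))))) = Add(-5, Add(Rational(29, 18), Mul(Rational(-13, 3), Pow(z, -1)))) = Add(Rational(-61, 18), Mul(Rational(-13, 3), Pow(z, -1))))
Pow(Add(355, Function('l')(41, Add(-58, Mul(-1, -108)))), Rational(1, 2)) = Pow(Add(355, Mul(Rational(1, 18), Pow(Add(-58, Mul(-1, -108)), -1), Add(-78, Mul(-61, Add(-58, Mul(-1, -108)))))), Rational(1, 2)) = Pow(Add(355, Mul(Rational(1, 18), Pow(Add(-58, 108), -1), Add(-78, Mul(-61, Add(-58, 108))))), Rational(1, 2)) = Pow(Add(355, Mul(Rational(1, 18), Pow(50, -1), Add(-78, Mul(-61, 50)))), Rational(1, 2)) = Pow(Add(355, Mul(Rational(1, 18), Rational(1, 50), Add(-78, -3050))), Rational(1, 2)) = Pow(Add(355, Mul(Rational(1, 18), Rational(1, 50), -3128)), Rational(1, 2)) = Pow(Add(355, Rational(-782, 225)), Rational(1, 2)) = Pow(Rational(79093, 225), Rational(1, 2)) = Mul(Rational(1, 15), Pow(79093, Rational(1, 2)))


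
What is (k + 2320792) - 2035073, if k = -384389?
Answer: -98670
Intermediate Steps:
(k + 2320792) - 2035073 = (-384389 + 2320792) - 2035073 = 1936403 - 2035073 = -98670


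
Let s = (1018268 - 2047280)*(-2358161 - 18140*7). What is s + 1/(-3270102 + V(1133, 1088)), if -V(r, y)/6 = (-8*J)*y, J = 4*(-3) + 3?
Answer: 9564379020297541655/3740118 ≈ 2.5572e+12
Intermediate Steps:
J = -9 (J = -12 + 3 = -9)
V(r, y) = -432*y (V(r, y) = -6*(-8*(-9))*y = -432*y)
s = 2557239910692 (s = -1029012*(-2358161 - 126980) = -1029012*(-2485141) = 2557239910692)
s + 1/(-3270102 + V(1133, 1088)) = 2557239910692 + 1/(-3270102 - 432*1088) = 2557239910692 + 1/(-3270102 - 470016) = 2557239910692 + 1/(-3740118) = 2557239910692 - 1/3740118 = 9564379020297541655/3740118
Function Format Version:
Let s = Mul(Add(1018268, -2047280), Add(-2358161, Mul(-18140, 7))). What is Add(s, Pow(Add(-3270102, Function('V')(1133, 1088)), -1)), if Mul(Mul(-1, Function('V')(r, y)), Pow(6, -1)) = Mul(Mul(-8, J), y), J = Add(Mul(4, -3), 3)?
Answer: Rational(9564379020297541655, 3740118) ≈ 2.5572e+12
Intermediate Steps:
J = -9 (J = Add(-12, 3) = -9)
Function('V')(r, y) = Mul(-432, y) (Function('V')(r, y) = Mul(-6, Mul(Mul(-8, -9), y)) = Mul(-6, Mul(72, y)) = Mul(-432, y))
s = 2557239910692 (s = Mul(-1029012, Add(-2358161, -126980)) = Mul(-1029012, -2485141) = 2557239910692)
Add(s, Pow(Add(-3270102, Function('V')(1133, 1088)), -1)) = Add(2557239910692, Pow(Add(-3270102, Mul(-432, 1088)), -1)) = Add(2557239910692, Pow(Add(-3270102, -470016), -1)) = Add(2557239910692, Pow(-3740118, -1)) = Add(2557239910692, Rational(-1, 3740118)) = Rational(9564379020297541655, 3740118)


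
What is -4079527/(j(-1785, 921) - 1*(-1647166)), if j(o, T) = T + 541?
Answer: -4079527/1648628 ≈ -2.4745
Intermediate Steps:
j(o, T) = 541 + T
-4079527/(j(-1785, 921) - 1*(-1647166)) = -4079527/((541 + 921) - 1*(-1647166)) = -4079527/(1462 + 1647166) = -4079527/1648628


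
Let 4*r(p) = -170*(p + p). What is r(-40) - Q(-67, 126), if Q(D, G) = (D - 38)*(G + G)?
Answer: 29860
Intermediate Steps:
Q(D, G) = 2*G*(-38 + D) (Q(D, G) = (-38 + D)*(2*G) = 2*G*(-38 + D))
r(p) = -85*p (r(p) = (-170*(p + p))/4 = (-340*p)/4 = -85*p)
r(-40) - Q(-67, 126) = -85*(-40) - 2*126*(-38 - 67) = 3400 - 2*126*(-105) = 3400 - 1*(-26460) = 3400 + 26460 = 29860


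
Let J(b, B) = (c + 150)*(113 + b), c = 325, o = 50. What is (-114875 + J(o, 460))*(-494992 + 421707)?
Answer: 2744523250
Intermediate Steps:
J(b, B) = 53675 + 475*b (J(b, B) = (325 + 150)*(113 + b) = 475*(113 + b) = 53675 + 475*b)
(-114875 + J(o, 460))*(-494992 + 421707) = (-114875 + (53675 + 475*50))*(-494992 + 421707) = (-114875 + (53675 + 23750))*(-73285) = (-114875 + 77425)*(-73285) = -37450*(-73285) = 2744523250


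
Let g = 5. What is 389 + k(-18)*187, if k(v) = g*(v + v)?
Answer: -33271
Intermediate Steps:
k(v) = 10*v (k(v) = 5*(v + v) = 5*(2*v) = 10*v)
389 + k(-18)*187 = 389 + (10*(-18))*187 = 389 - 180*187 = 389 - 33660 = -33271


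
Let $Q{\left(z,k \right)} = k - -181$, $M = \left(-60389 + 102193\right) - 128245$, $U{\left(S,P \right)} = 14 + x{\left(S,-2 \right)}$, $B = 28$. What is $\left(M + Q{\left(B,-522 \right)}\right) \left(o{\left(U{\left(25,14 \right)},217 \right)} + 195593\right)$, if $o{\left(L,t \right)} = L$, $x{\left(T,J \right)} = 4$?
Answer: $-16975513802$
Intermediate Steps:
$U{\left(S,P \right)} = 18$ ($U{\left(S,P \right)} = 14 + 4 = 18$)
$M = -86441$ ($M = 41804 - 128245 = -86441$)
$Q{\left(z,k \right)} = 181 + k$ ($Q{\left(z,k \right)} = k + 181 = 181 + k$)
$\left(M + Q{\left(B,-522 \right)}\right) \left(o{\left(U{\left(25,14 \right)},217 \right)} + 195593\right) = \left(-86441 + \left(181 - 522\right)\right) \left(18 + 195593\right) = \left(-86441 - 341\right) 195611 = \left(-86782\right) 195611 = -16975513802$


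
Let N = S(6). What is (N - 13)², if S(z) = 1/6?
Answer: 5929/36 ≈ 164.69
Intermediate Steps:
S(z) = ⅙
N = ⅙ ≈ 0.16667
(N - 13)² = (⅙ - 13)² = (-77/6)² = 5929/36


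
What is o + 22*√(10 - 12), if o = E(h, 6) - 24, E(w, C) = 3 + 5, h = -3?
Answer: -16 + 22*I*√2 ≈ -16.0 + 31.113*I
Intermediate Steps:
E(w, C) = 8
o = -16 (o = 8 - 24 = -16)
o + 22*√(10 - 12) = -16 + 22*√(10 - 12) = -16 + 22*√(-2) = -16 + 22*(I*√2) = -16 + 22*I*√2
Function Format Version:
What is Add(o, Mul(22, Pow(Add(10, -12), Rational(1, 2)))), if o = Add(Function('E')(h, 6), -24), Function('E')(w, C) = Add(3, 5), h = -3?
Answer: Add(-16, Mul(22, I, Pow(2, Rational(1, 2)))) ≈ Add(-16.000, Mul(31.113, I))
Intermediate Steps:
Function('E')(w, C) = 8
o = -16 (o = Add(8, -24) = -16)
Add(o, Mul(22, Pow(Add(10, -12), Rational(1, 2)))) = Add(-16, Mul(22, Pow(Add(10, -12), Rational(1, 2)))) = Add(-16, Mul(22, Pow(-2, Rational(1, 2)))) = Add(-16, Mul(22, Mul(I, Pow(2, Rational(1, 2))))) = Add(-16, Mul(22, I, Pow(2, Rational(1, 2))))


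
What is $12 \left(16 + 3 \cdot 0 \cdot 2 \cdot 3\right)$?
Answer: $192$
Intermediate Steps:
$12 \left(16 + 3 \cdot 0 \cdot 2 \cdot 3\right) = 12 \left(16 + 0 \cdot 6\right) = 12 \left(16 + 0\right) = 12 \cdot 16 = 192$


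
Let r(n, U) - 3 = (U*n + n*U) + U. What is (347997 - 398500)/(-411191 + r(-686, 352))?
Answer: 50503/893780 ≈ 0.056505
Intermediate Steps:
r(n, U) = 3 + U + 2*U*n (r(n, U) = 3 + ((U*n + n*U) + U) = 3 + ((U*n + U*n) + U) = 3 + (2*U*n + U) = 3 + (U + 2*U*n) = 3 + U + 2*U*n)
(347997 - 398500)/(-411191 + r(-686, 352)) = (347997 - 398500)/(-411191 + (3 + 352 + 2*352*(-686))) = -50503/(-411191 + (3 + 352 - 482944)) = -50503/(-411191 - 482589) = -50503/(-893780) = -50503*(-1/893780) = 50503/893780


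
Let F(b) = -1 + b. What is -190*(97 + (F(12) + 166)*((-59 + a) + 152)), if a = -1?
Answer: -3112390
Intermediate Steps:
-190*(97 + (F(12) + 166)*((-59 + a) + 152)) = -190*(97 + ((-1 + 12) + 166)*((-59 - 1) + 152)) = -190*(97 + (11 + 166)*(-60 + 152)) = -190*(97 + 177*92) = -190*(97 + 16284) = -190*16381 = -3112390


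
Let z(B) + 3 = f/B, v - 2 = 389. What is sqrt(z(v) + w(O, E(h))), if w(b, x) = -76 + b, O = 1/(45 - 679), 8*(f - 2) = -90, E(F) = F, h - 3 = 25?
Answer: 21*I*sqrt(11011823321)/247894 ≈ 8.8896*I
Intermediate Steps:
h = 28 (h = 3 + 25 = 28)
v = 391 (v = 2 + 389 = 391)
f = -37/4 (f = 2 + (1/8)*(-90) = 2 - 45/4 = -37/4 ≈ -9.2500)
O = -1/634 (O = 1/(-634) = -1/634 ≈ -0.0015773)
z(B) = -3 - 37/(4*B)
sqrt(z(v) + w(O, E(h))) = sqrt((-3 - 37/4/391) + (-76 - 1/634)) = sqrt((-3 - 37/4*1/391) - 48185/634) = sqrt((-3 - 37/1564) - 48185/634) = sqrt(-4729/1564 - 48185/634) = sqrt(-39179763/495788) = 21*I*sqrt(11011823321)/247894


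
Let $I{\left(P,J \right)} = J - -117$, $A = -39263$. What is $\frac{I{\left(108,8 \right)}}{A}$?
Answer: $- \frac{125}{39263} \approx -0.0031837$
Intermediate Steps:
$I{\left(P,J \right)} = 117 + J$ ($I{\left(P,J \right)} = J + 117 = 117 + J$)
$\frac{I{\left(108,8 \right)}}{A} = \frac{117 + 8}{-39263} = 125 \left(- \frac{1}{39263}\right) = - \frac{125}{39263}$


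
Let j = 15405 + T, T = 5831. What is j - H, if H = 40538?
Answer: -19302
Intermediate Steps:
j = 21236 (j = 15405 + 5831 = 21236)
j - H = 21236 - 1*40538 = 21236 - 40538 = -19302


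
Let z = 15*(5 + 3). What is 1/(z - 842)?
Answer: -1/722 ≈ -0.0013850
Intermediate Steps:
z = 120 (z = 15*8 = 120)
1/(z - 842) = 1/(120 - 842) = 1/(-722) = -1/722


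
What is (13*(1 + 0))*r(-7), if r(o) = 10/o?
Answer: -130/7 ≈ -18.571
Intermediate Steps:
(13*(1 + 0))*r(-7) = (13*(1 + 0))*(10/(-7)) = (13*1)*(10*(-⅐)) = 13*(-10/7) = -130/7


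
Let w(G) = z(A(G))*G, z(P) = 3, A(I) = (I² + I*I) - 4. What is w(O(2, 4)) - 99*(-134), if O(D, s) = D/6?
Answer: 13267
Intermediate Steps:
A(I) = -4 + 2*I² (A(I) = (I² + I²) - 4 = 2*I² - 4 = -4 + 2*I²)
O(D, s) = D/6 (O(D, s) = D*(⅙) = D/6)
w(G) = 3*G
w(O(2, 4)) - 99*(-134) = 3*((⅙)*2) - 99*(-134) = 3*(⅓) + 13266 = 1 + 13266 = 13267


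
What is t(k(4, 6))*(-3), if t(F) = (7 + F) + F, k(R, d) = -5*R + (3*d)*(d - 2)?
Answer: -333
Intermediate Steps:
k(R, d) = -5*R + 3*d*(-2 + d) (k(R, d) = -5*R + (3*d)*(-2 + d) = -5*R + 3*d*(-2 + d))
t(F) = 7 + 2*F
t(k(4, 6))*(-3) = (7 + 2*(-6*6 - 5*4 + 3*6**2))*(-3) = (7 + 2*(-36 - 20 + 3*36))*(-3) = (7 + 2*(-36 - 20 + 108))*(-3) = (7 + 2*52)*(-3) = (7 + 104)*(-3) = 111*(-3) = -333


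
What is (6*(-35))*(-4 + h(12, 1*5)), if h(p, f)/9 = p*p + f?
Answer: -280770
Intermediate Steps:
h(p, f) = 9*f + 9*p**2 (h(p, f) = 9*(p*p + f) = 9*(p**2 + f) = 9*(f + p**2) = 9*f + 9*p**2)
(6*(-35))*(-4 + h(12, 1*5)) = (6*(-35))*(-4 + (9*(1*5) + 9*12**2)) = -210*(-4 + (9*5 + 9*144)) = -210*(-4 + (45 + 1296)) = -210*(-4 + 1341) = -210*1337 = -280770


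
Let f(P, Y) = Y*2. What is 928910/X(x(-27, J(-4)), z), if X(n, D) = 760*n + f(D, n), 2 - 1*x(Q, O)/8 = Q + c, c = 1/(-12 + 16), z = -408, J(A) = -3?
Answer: 92891/17526 ≈ 5.3002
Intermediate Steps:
f(P, Y) = 2*Y
c = ¼ (c = 1/4 = ¼ ≈ 0.25000)
x(Q, O) = 14 - 8*Q (x(Q, O) = 16 - 8*(Q + ¼) = 16 - 8*(¼ + Q) = 16 + (-2 - 8*Q) = 14 - 8*Q)
X(n, D) = 762*n (X(n, D) = 760*n + 2*n = 762*n)
928910/X(x(-27, J(-4)), z) = 928910/((762*(14 - 8*(-27)))) = 928910/((762*(14 + 216))) = 928910/((762*230)) = 928910/175260 = 928910*(1/175260) = 92891/17526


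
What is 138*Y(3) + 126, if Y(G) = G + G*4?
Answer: 2196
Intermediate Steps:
Y(G) = 5*G (Y(G) = G + 4*G = 5*G)
138*Y(3) + 126 = 138*(5*3) + 126 = 138*15 + 126 = 2070 + 126 = 2196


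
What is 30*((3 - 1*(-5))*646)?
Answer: 155040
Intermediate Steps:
30*((3 - 1*(-5))*646) = 30*((3 + 5)*646) = 30*(8*646) = 30*5168 = 155040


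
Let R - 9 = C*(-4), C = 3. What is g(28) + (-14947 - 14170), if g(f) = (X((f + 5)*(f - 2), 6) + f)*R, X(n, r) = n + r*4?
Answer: -31847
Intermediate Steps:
X(n, r) = n + 4*r
R = -3 (R = 9 + 3*(-4) = 9 - 12 = -3)
g(f) = -72 - 3*f - 3*(-2 + f)*(5 + f) (g(f) = (((f + 5)*(f - 2) + 4*6) + f)*(-3) = (((5 + f)*(-2 + f) + 24) + f)*(-3) = (((-2 + f)*(5 + f) + 24) + f)*(-3) = ((24 + (-2 + f)*(5 + f)) + f)*(-3) = (24 + f + (-2 + f)*(5 + f))*(-3) = -72 - 3*f - 3*(-2 + f)*(5 + f))
g(28) + (-14947 - 14170) = (-42 - 12*28 - 3*28**2) + (-14947 - 14170) = (-42 - 336 - 3*784) - 29117 = (-42 - 336 - 2352) - 29117 = -2730 - 29117 = -31847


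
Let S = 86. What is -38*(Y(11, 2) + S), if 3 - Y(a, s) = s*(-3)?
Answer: -3610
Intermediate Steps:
Y(a, s) = 3 + 3*s (Y(a, s) = 3 - s*(-3) = 3 - (-3)*s = 3 + 3*s)
-38*(Y(11, 2) + S) = -38*((3 + 3*2) + 86) = -38*((3 + 6) + 86) = -38*(9 + 86) = -38*95 = -3610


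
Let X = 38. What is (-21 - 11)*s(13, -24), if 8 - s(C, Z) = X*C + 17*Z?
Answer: 2496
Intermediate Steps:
s(C, Z) = 8 - 38*C - 17*Z (s(C, Z) = 8 - (38*C + 17*Z) = 8 - (17*Z + 38*C) = 8 + (-38*C - 17*Z) = 8 - 38*C - 17*Z)
(-21 - 11)*s(13, -24) = (-21 - 11)*(8 - 38*13 - 17*(-24)) = -32*(8 - 494 + 408) = -32*(-78) = 2496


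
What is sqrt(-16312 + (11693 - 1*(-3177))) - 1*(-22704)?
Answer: 22704 + I*sqrt(1442) ≈ 22704.0 + 37.974*I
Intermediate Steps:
sqrt(-16312 + (11693 - 1*(-3177))) - 1*(-22704) = sqrt(-16312 + (11693 + 3177)) + 22704 = sqrt(-16312 + 14870) + 22704 = sqrt(-1442) + 22704 = I*sqrt(1442) + 22704 = 22704 + I*sqrt(1442)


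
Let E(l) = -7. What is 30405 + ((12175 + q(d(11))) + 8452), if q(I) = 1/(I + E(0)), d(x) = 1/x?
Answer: 3878421/76 ≈ 51032.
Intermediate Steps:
q(I) = 1/(-7 + I) (q(I) = 1/(I - 7) = 1/(-7 + I))
30405 + ((12175 + q(d(11))) + 8452) = 30405 + ((12175 + 1/(-7 + 1/11)) + 8452) = 30405 + ((12175 + 1/(-76/11)) + 8452) = 30405 + ((12175 - 11/76) + 8452) = 30405 + (925289/76 + 8452) = 30405 + 1567641/76 = 3878421/76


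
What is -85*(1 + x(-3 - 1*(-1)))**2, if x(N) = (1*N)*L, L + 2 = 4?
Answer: -765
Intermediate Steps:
L = 2 (L = -2 + 4 = 2)
x(N) = 2*N (x(N) = (1*N)*2 = N*2 = 2*N)
-85*(1 + x(-3 - 1*(-1)))**2 = -85*(1 + 2*(-3 - 1*(-1)))**2 = -85*(1 + 2*(-3 + 1))**2 = -85*(1 + 2*(-2))**2 = -85*(1 - 4)**2 = -85*(-3)**2 = -85*9 = -765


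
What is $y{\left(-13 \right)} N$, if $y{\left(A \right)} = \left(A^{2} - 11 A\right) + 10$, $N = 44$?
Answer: $14168$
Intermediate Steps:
$y{\left(A \right)} = 10 + A^{2} - 11 A$
$y{\left(-13 \right)} N = \left(10 + \left(-13\right)^{2} - -143\right) 44 = \left(10 + 169 + 143\right) 44 = 322 \cdot 44 = 14168$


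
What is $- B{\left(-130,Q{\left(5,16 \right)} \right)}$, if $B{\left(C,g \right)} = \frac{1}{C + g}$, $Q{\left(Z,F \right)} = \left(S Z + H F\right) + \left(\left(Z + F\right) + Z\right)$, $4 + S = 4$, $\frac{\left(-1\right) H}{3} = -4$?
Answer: $- \frac{1}{88} \approx -0.011364$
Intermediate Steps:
$H = 12$ ($H = \left(-3\right) \left(-4\right) = 12$)
$S = 0$ ($S = -4 + 4 = 0$)
$Q{\left(Z,F \right)} = 2 Z + 13 F$ ($Q{\left(Z,F \right)} = \left(0 Z + 12 F\right) + \left(\left(Z + F\right) + Z\right) = \left(0 + 12 F\right) + \left(\left(F + Z\right) + Z\right) = 12 F + \left(F + 2 Z\right) = 2 Z + 13 F$)
$- B{\left(-130,Q{\left(5,16 \right)} \right)} = - \frac{1}{-130 + \left(2 \cdot 5 + 13 \cdot 16\right)} = - \frac{1}{-130 + \left(10 + 208\right)} = - \frac{1}{-130 + 218} = - \frac{1}{88}$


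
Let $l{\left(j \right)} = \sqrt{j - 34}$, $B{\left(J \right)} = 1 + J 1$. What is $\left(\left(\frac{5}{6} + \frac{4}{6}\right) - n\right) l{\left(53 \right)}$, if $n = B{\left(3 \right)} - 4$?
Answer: $\frac{3 \sqrt{19}}{2} \approx 6.5383$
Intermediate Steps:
$B{\left(J \right)} = 1 + J$
$l{\left(j \right)} = \sqrt{-34 + j}$
$n = 0$ ($n = \left(1 + 3\right) - 4 = 4 - 4 = 0$)
$\left(\left(\frac{5}{6} + \frac{4}{6}\right) - n\right) l{\left(53 \right)} = \left(\left(\frac{5}{6} + \frac{4}{6}\right) - 0\right) \sqrt{-34 + 53} = \left(\left(5 \cdot \frac{1}{6} + 4 \cdot \frac{1}{6}\right) + 0\right) \sqrt{19} = \left(\left(\frac{5}{6} + \frac{2}{3}\right) + 0\right) \sqrt{19} = \left(\frac{3}{2} + 0\right) \sqrt{19} = \frac{3 \sqrt{19}}{2}$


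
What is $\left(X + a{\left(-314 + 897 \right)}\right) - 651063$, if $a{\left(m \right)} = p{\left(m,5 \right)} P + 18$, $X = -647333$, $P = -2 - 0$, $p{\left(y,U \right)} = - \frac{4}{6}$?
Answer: $- \frac{3895130}{3} \approx -1.2984 \cdot 10^{6}$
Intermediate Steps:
$p{\left(y,U \right)} = - \frac{2}{3}$ ($p{\left(y,U \right)} = \left(-4\right) \frac{1}{6} = - \frac{2}{3}$)
$P = -2$ ($P = -2 + 0 = -2$)
$a{\left(m \right)} = \frac{58}{3}$ ($a{\left(m \right)} = \left(- \frac{2}{3}\right) \left(-2\right) + 18 = \frac{4}{3} + 18 = \frac{58}{3}$)
$\left(X + a{\left(-314 + 897 \right)}\right) - 651063 = \left(-647333 + \frac{58}{3}\right) - 651063 = - \frac{1941941}{3} - 651063 = - \frac{3895130}{3}$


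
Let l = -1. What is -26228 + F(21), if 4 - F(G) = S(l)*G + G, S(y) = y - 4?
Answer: -26140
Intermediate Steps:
S(y) = -4 + y
F(G) = 4 + 4*G (F(G) = 4 - ((-4 - 1)*G + G) = 4 - (-5*G + G) = 4 - (-4)*G = 4 + 4*G)
-26228 + F(21) = -26228 + (4 + 4*21) = -26228 + (4 + 84) = -26228 + 88 = -26140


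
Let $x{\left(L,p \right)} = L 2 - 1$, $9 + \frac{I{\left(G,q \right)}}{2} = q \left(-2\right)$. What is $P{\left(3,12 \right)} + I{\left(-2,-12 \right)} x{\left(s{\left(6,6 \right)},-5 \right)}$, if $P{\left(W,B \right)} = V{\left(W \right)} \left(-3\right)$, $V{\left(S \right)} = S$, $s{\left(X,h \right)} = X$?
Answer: $321$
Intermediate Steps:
$I{\left(G,q \right)} = -18 - 4 q$ ($I{\left(G,q \right)} = -18 + 2 q \left(-2\right) = -18 + 2 \left(- 2 q\right) = -18 - 4 q$)
$x{\left(L,p \right)} = -1 + 2 L$ ($x{\left(L,p \right)} = 2 L - 1 = -1 + 2 L$)
$P{\left(W,B \right)} = - 3 W$ ($P{\left(W,B \right)} = W \left(-3\right) = - 3 W$)
$P{\left(3,12 \right)} + I{\left(-2,-12 \right)} x{\left(s{\left(6,6 \right)},-5 \right)} = \left(-3\right) 3 + \left(-18 - -48\right) \left(-1 + 2 \cdot 6\right) = -9 + \left(-18 + 48\right) \left(-1 + 12\right) = -9 + 30 \cdot 11 = -9 + 330 = 321$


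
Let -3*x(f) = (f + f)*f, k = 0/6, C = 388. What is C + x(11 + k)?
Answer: 922/3 ≈ 307.33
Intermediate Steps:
k = 0 (k = 0*(1/6) = 0)
x(f) = -2*f**2/3 (x(f) = -(f + f)*f/3 = -2*f*f/3 = -2*f**2/3)
C + x(11 + k) = 388 - 2*(11 + 0)**2/3 = 388 - 2/3*11**2 = 388 - 2/3*121 = 388 - 242/3 = 922/3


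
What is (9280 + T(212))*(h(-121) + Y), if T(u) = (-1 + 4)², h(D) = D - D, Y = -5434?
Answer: -50476426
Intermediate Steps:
h(D) = 0
T(u) = 9 (T(u) = 3² = 9)
(9280 + T(212))*(h(-121) + Y) = (9280 + 9)*(0 - 5434) = 9289*(-5434) = -50476426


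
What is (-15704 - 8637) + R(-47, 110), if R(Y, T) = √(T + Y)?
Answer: -24341 + 3*√7 ≈ -24333.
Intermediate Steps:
(-15704 - 8637) + R(-47, 110) = (-15704 - 8637) + √(110 - 47) = -24341 + √63 = -24341 + 3*√7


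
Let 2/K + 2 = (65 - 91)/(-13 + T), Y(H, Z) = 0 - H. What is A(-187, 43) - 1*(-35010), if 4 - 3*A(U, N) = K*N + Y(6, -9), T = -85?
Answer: 2977538/85 ≈ 35030.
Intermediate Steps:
Y(H, Z) = -H
K = -98/85 (K = 2/(-2 + (65 - 91)/(-13 - 85)) = 2/(-2 - 26/(-98)) = 2/(-2 - 26*(-1/98)) = 2/(-2 + 13/49) = 2/(-85/49) = 2*(-49/85) = -98/85 ≈ -1.1529)
A(U, N) = 10/3 + 98*N/255 (A(U, N) = 4/3 - (-98*N/85 - 1*6)/3 = 4/3 - (-98*N/85 - 6)/3 = 4/3 - (-6 - 98*N/85)/3 = 4/3 + (2 + 98*N/255) = 10/3 + 98*N/255)
A(-187, 43) - 1*(-35010) = (10/3 + (98/255)*43) - 1*(-35010) = (10/3 + 4214/255) + 35010 = 1688/85 + 35010 = 2977538/85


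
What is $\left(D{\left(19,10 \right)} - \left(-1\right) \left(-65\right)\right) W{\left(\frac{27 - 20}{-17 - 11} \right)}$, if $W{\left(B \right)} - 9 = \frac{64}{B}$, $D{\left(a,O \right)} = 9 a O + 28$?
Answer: $-413231$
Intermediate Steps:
$D{\left(a,O \right)} = 28 + 9 O a$ ($D{\left(a,O \right)} = 9 O a + 28 = 28 + 9 O a$)
$W{\left(B \right)} = 9 + \frac{64}{B}$
$\left(D{\left(19,10 \right)} - \left(-1\right) \left(-65\right)\right) W{\left(\frac{27 - 20}{-17 - 11} \right)} = \left(\left(28 + 9 \cdot 10 \cdot 19\right) - \left(-1\right) \left(-65\right)\right) \left(9 + \frac{64}{\left(27 - 20\right) \frac{1}{-17 - 11}}\right) = \left(\left(28 + 1710\right) - 65\right) \left(9 + \frac{64}{7 \frac{1}{-28}}\right) = \left(1738 - 65\right) \left(9 + \frac{64}{7 \left(- \frac{1}{28}\right)}\right) = 1673 \left(9 + \frac{64}{- \frac{1}{4}}\right) = 1673 \left(9 + 64 \left(-4\right)\right) = 1673 \left(9 - 256\right) = 1673 \left(-247\right) = -413231$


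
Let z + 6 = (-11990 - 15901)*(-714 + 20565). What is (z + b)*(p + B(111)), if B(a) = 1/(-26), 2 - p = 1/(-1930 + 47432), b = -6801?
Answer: -321208936470912/295763 ≈ -1.0860e+9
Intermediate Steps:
p = 91003/45502 (p = 2 - 1/(-1930 + 47432) = 2 - 1/45502 = 91003/45502 ≈ 2.0000)
B(a) = -1/26
z = -553664247 (z = -6 + (-11990 - 15901)*(-714 + 20565) = -6 - 27891*19851 = -6 - 553664241 = -553664247)
(z + b)*(p + B(111)) = (-553664247 - 6801)*(91003/45502 - 1/26) = -553671048*580144/295763 = -321208936470912/295763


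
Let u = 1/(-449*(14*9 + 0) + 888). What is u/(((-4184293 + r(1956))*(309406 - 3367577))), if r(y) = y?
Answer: -1/712240741893265122 ≈ -1.4040e-18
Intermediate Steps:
u = -1/55686 (u = 1/(-449*(126 + 0) + 888) = 1/(-449*126 + 888) = 1/(-56574 + 888) = 1/(-55686) = -1/55686 ≈ -1.7958e-5)
u/(((-4184293 + r(1956))*(309406 - 3367577))) = -1/((-4184293 + 1956)*(309406 - 3367577))/55686 = -1/(55686*((-4182337*(-3058171)))) = -1/55686/12790301725627 = -1/55686*1/12790301725627 = -1/712240741893265122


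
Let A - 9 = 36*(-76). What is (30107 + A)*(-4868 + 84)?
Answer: -130985920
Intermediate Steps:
A = -2727 (A = 9 + 36*(-76) = 9 - 2736 = -2727)
(30107 + A)*(-4868 + 84) = (30107 - 2727)*(-4868 + 84) = 27380*(-4784) = -130985920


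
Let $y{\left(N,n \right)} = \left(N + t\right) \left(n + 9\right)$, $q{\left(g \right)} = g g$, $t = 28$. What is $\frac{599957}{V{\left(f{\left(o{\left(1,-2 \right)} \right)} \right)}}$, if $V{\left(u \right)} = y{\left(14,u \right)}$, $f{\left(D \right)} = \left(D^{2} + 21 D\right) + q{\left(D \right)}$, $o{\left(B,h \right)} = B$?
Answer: $\frac{599957}{1344} \approx 446.4$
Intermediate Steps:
$q{\left(g \right)} = g^{2}$
$f{\left(D \right)} = 2 D^{2} + 21 D$ ($f{\left(D \right)} = \left(D^{2} + 21 D\right) + D^{2} = 2 D^{2} + 21 D$)
$y{\left(N,n \right)} = \left(9 + n\right) \left(28 + N\right)$ ($y{\left(N,n \right)} = \left(N + 28\right) \left(n + 9\right) = \left(28 + N\right) \left(9 + n\right) = \left(9 + n\right) \left(28 + N\right)$)
$V{\left(u \right)} = 378 + 42 u$ ($V{\left(u \right)} = 252 + 9 \cdot 14 + 28 u + 14 u = 252 + 126 + 28 u + 14 u = 378 + 42 u$)
$\frac{599957}{V{\left(f{\left(o{\left(1,-2 \right)} \right)} \right)}} = \frac{599957}{378 + 42 \cdot 1 \left(21 + 2 \cdot 1\right)} = \frac{599957}{378 + 42 \cdot 1 \left(21 + 2\right)} = \frac{599957}{378 + 42 \cdot 1 \cdot 23} = \frac{599957}{378 + 42 \cdot 23} = \frac{599957}{378 + 966} = \frac{599957}{1344}$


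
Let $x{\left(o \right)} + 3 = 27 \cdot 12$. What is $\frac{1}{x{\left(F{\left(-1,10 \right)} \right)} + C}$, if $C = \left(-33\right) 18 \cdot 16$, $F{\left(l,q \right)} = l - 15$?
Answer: $- \frac{1}{9183} \approx -0.0001089$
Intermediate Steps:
$F{\left(l,q \right)} = -15 + l$
$x{\left(o \right)} = 321$ ($x{\left(o \right)} = -3 + 27 \cdot 12 = -3 + 324 = 321$)
$C = -9504$ ($C = \left(-594\right) 16 = -9504$)
$\frac{1}{x{\left(F{\left(-1,10 \right)} \right)} + C} = \frac{1}{321 - 9504} = \frac{1}{-9183} = - \frac{1}{9183}$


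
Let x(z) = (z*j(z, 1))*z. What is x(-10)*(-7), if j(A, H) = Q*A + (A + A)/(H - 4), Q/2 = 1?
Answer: 28000/3 ≈ 9333.3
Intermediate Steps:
Q = 2 (Q = 2*1 = 2)
j(A, H) = 2*A + 2*A/(-4 + H) (j(A, H) = 2*A + (A + A)/(H - 4) = 2*A + (2*A)/(-4 + H) = 2*A + 2*A/(-4 + H))
x(z) = 4*z³/3 (x(z) = (z*(2*z*(-3 + 1)/(-4 + 1)))*z = (z*(2*z*(-2)/(-3)))*z = (z*(2*z*(-⅓)*(-2)))*z = (z*(4*z/3))*z = (4*z²/3)*z = 4*z³/3)
x(-10)*(-7) = ((4/3)*(-10)³)*(-7) = ((4/3)*(-1000))*(-7) = -4000/3*(-7) = 28000/3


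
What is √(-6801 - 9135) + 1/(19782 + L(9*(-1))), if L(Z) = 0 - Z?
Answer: 1/19791 + 8*I*√249 ≈ 5.0528e-5 + 126.24*I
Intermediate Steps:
L(Z) = -Z
√(-6801 - 9135) + 1/(19782 + L(9*(-1))) = √(-6801 - 9135) + 1/(19782 - 9*(-1)) = √(-15936) + 1/(19782 - 1*(-9)) = 8*I*√249 + 1/(19782 + 9) = 8*I*√249 + 1/19791 = 1/19791 + 8*I*√249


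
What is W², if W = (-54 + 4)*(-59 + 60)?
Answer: 2500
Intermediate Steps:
W = -50 (W = -50*1 = -50)
W² = (-50)² = 2500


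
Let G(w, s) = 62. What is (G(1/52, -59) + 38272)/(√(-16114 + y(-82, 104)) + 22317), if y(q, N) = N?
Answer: 855499878/498064499 - 38334*I*√16010/498064499 ≈ 1.7176 - 0.0097385*I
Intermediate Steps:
(G(1/52, -59) + 38272)/(√(-16114 + y(-82, 104)) + 22317) = (62 + 38272)/(√(-16114 + 104) + 22317) = 38334/(√(-16010) + 22317) = 38334/(I*√16010 + 22317) = 38334/(22317 + I*√16010)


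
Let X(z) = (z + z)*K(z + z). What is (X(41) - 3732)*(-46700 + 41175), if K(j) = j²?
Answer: -3025688900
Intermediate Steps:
X(z) = 8*z³ (X(z) = (z + z)*(z + z)² = (2*z)*(2*z)² = (2*z)*(4*z²) = 8*z³)
(X(41) - 3732)*(-46700 + 41175) = (8*41³ - 3732)*(-46700 + 41175) = (8*68921 - 3732)*(-5525) = (551368 - 3732)*(-5525) = 547636*(-5525) = -3025688900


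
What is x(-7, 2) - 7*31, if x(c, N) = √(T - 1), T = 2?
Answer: -216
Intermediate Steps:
x(c, N) = 1 (x(c, N) = √(2 - 1) = √1 = 1)
x(-7, 2) - 7*31 = 1 - 7*31 = 1 - 217 = -216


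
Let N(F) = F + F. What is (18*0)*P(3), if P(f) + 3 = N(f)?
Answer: 0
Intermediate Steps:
N(F) = 2*F
P(f) = -3 + 2*f
(18*0)*P(3) = (18*0)*(-3 + 2*3) = 0*(-3 + 6) = 0*3 = 0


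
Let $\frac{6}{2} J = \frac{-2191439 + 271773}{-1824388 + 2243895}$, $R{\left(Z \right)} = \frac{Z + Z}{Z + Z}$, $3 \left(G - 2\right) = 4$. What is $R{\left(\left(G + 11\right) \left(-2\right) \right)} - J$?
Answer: $\frac{3178187}{1258521} \approx 2.5253$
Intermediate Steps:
$G = \frac{10}{3}$ ($G = 2 + \frac{1}{3} \cdot 4 = 2 + \frac{4}{3} = \frac{10}{3} \approx 3.3333$)
$R{\left(Z \right)} = 1$ ($R{\left(Z \right)} = \frac{2 Z}{2 Z} = 2 Z \frac{1}{2 Z} = 1$)
$J = - \frac{1919666}{1258521}$ ($J = \frac{\left(-2191439 + 271773\right) \frac{1}{-1824388 + 2243895}}{3} = \frac{\left(-1919666\right) \frac{1}{419507}}{3} = \frac{1}{3} \left(- \frac{1919666}{419507}\right) = - \frac{1919666}{1258521} \approx -1.5253$)
$R{\left(\left(G + 11\right) \left(-2\right) \right)} - J = 1 - - \frac{1919666}{1258521} = 1 + \frac{1919666}{1258521} = \frac{3178187}{1258521}$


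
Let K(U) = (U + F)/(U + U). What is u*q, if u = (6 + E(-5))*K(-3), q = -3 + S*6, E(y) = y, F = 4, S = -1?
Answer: 3/2 ≈ 1.5000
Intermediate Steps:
K(U) = (4 + U)/(2*U) (K(U) = (U + 4)/(U + U) = (4 + U)/((2*U)) = (4 + U)*(1/(2*U)) = (4 + U)/(2*U))
q = -9 (q = -3 - 1*6 = -3 - 6 = -9)
u = -⅙ (u = (6 - 5)*((½)*(4 - 3)/(-3)) = 1*((½)*(-⅓)*1) = 1*(-⅙) = -⅙ ≈ -0.16667)
u*q = -⅙*(-9) = 3/2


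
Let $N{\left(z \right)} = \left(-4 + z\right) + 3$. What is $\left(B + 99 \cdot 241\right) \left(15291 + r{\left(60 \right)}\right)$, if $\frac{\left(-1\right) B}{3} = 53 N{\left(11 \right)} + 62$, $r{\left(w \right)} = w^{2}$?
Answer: $417169953$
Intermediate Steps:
$N{\left(z \right)} = -1 + z$
$B = -1776$ ($B = - 3 \left(53 \left(-1 + 11\right) + 62\right) = - 3 \left(53 \cdot 10 + 62\right) = - 3 \left(530 + 62\right) = \left(-3\right) 592 = -1776$)
$\left(B + 99 \cdot 241\right) \left(15291 + r{\left(60 \right)}\right) = \left(-1776 + 99 \cdot 241\right) \left(15291 + 60^{2}\right) = \left(-1776 + 23859\right) \left(15291 + 3600\right) = 22083 \cdot 18891 = 417169953$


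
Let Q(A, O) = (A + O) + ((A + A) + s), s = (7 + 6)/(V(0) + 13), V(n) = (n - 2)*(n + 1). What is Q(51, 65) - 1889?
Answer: -18368/11 ≈ -1669.8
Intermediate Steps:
V(n) = (1 + n)*(-2 + n) (V(n) = (-2 + n)*(1 + n) = (1 + n)*(-2 + n))
s = 13/11 (s = (7 + 6)/((-2 + 0² - 1*0) + 13) = 13/((-2 + 0 + 0) + 13) = 13/(-2 + 13) = 13/11 ≈ 1.1818)
Q(A, O) = 13/11 + O + 3*A (Q(A, O) = (A + O) + ((A + A) + 13/11) = (A + O) + (2*A + 13/11) = (A + O) + (13/11 + 2*A) = 13/11 + O + 3*A)
Q(51, 65) - 1889 = (13/11 + 65 + 3*51) - 1889 = (13/11 + 65 + 153) - 1889 = 2411/11 - 1889 = -18368/11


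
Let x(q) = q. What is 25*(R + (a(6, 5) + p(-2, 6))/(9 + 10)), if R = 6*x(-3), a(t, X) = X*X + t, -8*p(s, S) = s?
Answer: -31075/76 ≈ -408.88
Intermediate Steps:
p(s, S) = -s/8
a(t, X) = t + X**2 (a(t, X) = X**2 + t = t + X**2)
R = -18 (R = 6*(-3) = -18)
25*(R + (a(6, 5) + p(-2, 6))/(9 + 10)) = 25*(-18 + ((6 + 5**2) - 1/8*(-2))/(9 + 10)) = 25*(-18 + ((6 + 25) + 1/4)/19) = 25*(-18 + (31 + 1/4)*(1/19)) = 25*(-18 + (125/4)*(1/19)) = 25*(-18 + 125/76) = 25*(-1243/76) = -31075/76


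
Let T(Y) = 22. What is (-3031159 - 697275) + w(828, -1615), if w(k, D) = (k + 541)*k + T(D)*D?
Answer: -2630432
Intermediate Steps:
w(k, D) = 22*D + k*(541 + k) (w(k, D) = (k + 541)*k + 22*D = (541 + k)*k + 22*D = k*(541 + k) + 22*D = 22*D + k*(541 + k))
(-3031159 - 697275) + w(828, -1615) = (-3031159 - 697275) + (828**2 + 22*(-1615) + 541*828) = -3728434 + (685584 - 35530 + 447948) = -3728434 + 1098002 = -2630432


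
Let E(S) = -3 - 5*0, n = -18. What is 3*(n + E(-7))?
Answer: -63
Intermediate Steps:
E(S) = -3 (E(S) = -3 + 0 = -3)
3*(n + E(-7)) = 3*(-18 - 3) = 3*(-21) = -63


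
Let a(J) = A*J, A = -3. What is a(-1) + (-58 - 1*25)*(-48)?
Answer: 3987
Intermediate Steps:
a(J) = -3*J
a(-1) + (-58 - 1*25)*(-48) = -3*(-1) + (-58 - 1*25)*(-48) = 3 + (-58 - 25)*(-48) = 3 - 83*(-48) = 3 + 3984 = 3987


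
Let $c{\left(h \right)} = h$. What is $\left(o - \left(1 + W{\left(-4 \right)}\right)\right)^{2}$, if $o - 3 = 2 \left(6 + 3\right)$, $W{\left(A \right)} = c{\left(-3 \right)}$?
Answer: $529$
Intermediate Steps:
$W{\left(A \right)} = -3$
$o = 21$ ($o = 3 + 2 \left(6 + 3\right) = 3 + 2 \cdot 9 = 3 + 18 = 21$)
$\left(o - \left(1 + W{\left(-4 \right)}\right)\right)^{2} = \left(21 - -2\right)^{2} = \left(21 + \left(-1 + 3\right)\right)^{2} = \left(21 + 2\right)^{2} = 23^{2} = 529$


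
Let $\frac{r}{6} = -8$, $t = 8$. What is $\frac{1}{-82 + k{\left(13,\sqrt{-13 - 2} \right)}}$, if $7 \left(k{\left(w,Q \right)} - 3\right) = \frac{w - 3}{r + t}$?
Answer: $- \frac{28}{2213} \approx -0.012653$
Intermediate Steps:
$r = -48$ ($r = 6 \left(-8\right) = -48$)
$k{\left(w,Q \right)} = \frac{843}{280} - \frac{w}{280}$ ($k{\left(w,Q \right)} = 3 + \frac{\left(w - 3\right) \frac{1}{-48 + 8}}{7} = 3 + \frac{\left(-3 + w\right) \frac{1}{-40}}{7} = 3 + \frac{\left(-3 + w\right) \left(- \frac{1}{40}\right)}{7} = 3 + \frac{\frac{3}{40} - \frac{w}{40}}{7} = 3 - \left(- \frac{3}{280} + \frac{w}{280}\right) = \frac{843}{280} - \frac{w}{280}$)
$\frac{1}{-82 + k{\left(13,\sqrt{-13 - 2} \right)}} = \frac{1}{-82 + \left(\frac{843}{280} - \frac{13}{280}\right)} = \frac{1}{-82 + \frac{83}{28}} = \frac{1}{- \frac{2213}{28}} = - \frac{28}{2213}$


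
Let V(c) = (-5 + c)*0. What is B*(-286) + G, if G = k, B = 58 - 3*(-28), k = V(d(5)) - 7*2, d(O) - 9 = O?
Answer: -40626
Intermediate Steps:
d(O) = 9 + O
V(c) = 0
k = -14 (k = 0 - 7*2 = 0 - 14 = -14)
B = 142 (B = 58 + 84 = 142)
G = -14
B*(-286) + G = 142*(-286) - 14 = -40612 - 14 = -40626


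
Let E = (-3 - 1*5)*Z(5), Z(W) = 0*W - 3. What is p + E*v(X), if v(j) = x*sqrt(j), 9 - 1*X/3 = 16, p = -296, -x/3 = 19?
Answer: -296 - 1368*I*sqrt(21) ≈ -296.0 - 6269.0*I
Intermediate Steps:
x = -57 (x = -3*19 = -57)
Z(W) = -3 (Z(W) = 0 - 3 = -3)
X = -21 (X = 27 - 3*16 = 27 - 48 = -21)
v(j) = -57*sqrt(j)
E = 24 (E = (-3 - 1*5)*(-3) = (-3 - 5)*(-3) = -8*(-3) = 24)
p + E*v(X) = -296 + 24*(-57*I*sqrt(21)) = -296 - 1368*I*sqrt(21)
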